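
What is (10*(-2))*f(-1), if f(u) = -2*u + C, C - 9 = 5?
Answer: -320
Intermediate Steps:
C = 14 (C = 9 + 5 = 14)
f(u) = 14 - 2*u (f(u) = -2*u + 14 = 14 - 2*u)
(10*(-2))*f(-1) = (10*(-2))*(14 - 2*(-1)) = -20*(14 + 2) = -20*16 = -320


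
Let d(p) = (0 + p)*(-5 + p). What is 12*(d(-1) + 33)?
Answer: 468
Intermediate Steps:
d(p) = p*(-5 + p)
12*(d(-1) + 33) = 12*(-(-5 - 1) + 33) = 12*(-1*(-6) + 33) = 12*(6 + 33) = 12*39 = 468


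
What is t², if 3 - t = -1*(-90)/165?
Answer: 729/121 ≈ 6.0248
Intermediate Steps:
t = 27/11 (t = 3 - (-1*(-90))/165 = 3 - 90/165 = 3 - 1*6/11 = 3 - 6/11 = 27/11 ≈ 2.4545)
t² = (27/11)² = 729/121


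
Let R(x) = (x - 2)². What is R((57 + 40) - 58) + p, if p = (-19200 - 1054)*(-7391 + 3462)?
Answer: 79579335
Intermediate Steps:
p = 79577966 (p = -20254*(-3929) = 79577966)
R(x) = (-2 + x)²
R((57 + 40) - 58) + p = (-2 + ((57 + 40) - 58))² + 79577966 = (-2 + (97 - 58))² + 79577966 = (-2 + 39)² + 79577966 = 37² + 79577966 = 1369 + 79577966 = 79579335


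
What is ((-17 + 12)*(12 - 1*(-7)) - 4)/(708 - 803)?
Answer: 99/95 ≈ 1.0421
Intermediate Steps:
((-17 + 12)*(12 - 1*(-7)) - 4)/(708 - 803) = (-5*(12 + 7) - 4)/(-95) = (-5*19 - 4)*(-1/95) = (-95 - 4)*(-1/95) = -99*(-1/95) = 99/95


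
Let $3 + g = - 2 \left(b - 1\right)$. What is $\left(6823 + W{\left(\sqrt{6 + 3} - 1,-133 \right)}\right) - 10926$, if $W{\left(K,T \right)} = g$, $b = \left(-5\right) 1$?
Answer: $-4094$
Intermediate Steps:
$b = -5$
$g = 9$ ($g = -3 - 2 \left(-5 - 1\right) = -3 - -12 = -3 + 12 = 9$)
$W{\left(K,T \right)} = 9$
$\left(6823 + W{\left(\sqrt{6 + 3} - 1,-133 \right)}\right) - 10926 = \left(6823 + 9\right) - 10926 = 6832 - 10926 = -4094$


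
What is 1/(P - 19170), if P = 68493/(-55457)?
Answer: -55457/1063179183 ≈ -5.2161e-5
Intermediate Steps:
P = -68493/55457 (P = 68493*(-1/55457) = -68493/55457 ≈ -1.2351)
1/(P - 19170) = 1/(-68493/55457 - 19170) = 1/(-1063179183/55457) = -55457/1063179183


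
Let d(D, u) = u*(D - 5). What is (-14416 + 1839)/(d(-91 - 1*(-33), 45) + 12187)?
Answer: -12577/9352 ≈ -1.3448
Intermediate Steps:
d(D, u) = u*(-5 + D)
(-14416 + 1839)/(d(-91 - 1*(-33), 45) + 12187) = (-14416 + 1839)/(45*(-5 + (-91 - 1*(-33))) + 12187) = -12577/(45*(-5 + (-91 + 33)) + 12187) = -12577/(45*(-5 - 58) + 12187) = -12577/(45*(-63) + 12187) = -12577/(-2835 + 12187) = -12577/9352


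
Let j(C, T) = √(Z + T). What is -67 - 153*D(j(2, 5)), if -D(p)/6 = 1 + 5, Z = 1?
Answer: 5441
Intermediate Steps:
j(C, T) = √(1 + T)
D(p) = -36 (D(p) = -6*(1 + 5) = -6*6 = -36)
-67 - 153*D(j(2, 5)) = -67 - 153*(-36) = -67 + 5508 = 5441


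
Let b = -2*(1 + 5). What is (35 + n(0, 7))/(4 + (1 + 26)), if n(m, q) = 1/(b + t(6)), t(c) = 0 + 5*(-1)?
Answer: 594/527 ≈ 1.1271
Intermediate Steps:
t(c) = -5 (t(c) = 0 - 5 = -5)
b = -12 (b = -2*6 = -12)
n(m, q) = -1/17 (n(m, q) = 1/(-12 - 5) = 1/(-17) = -1/17)
(35 + n(0, 7))/(4 + (1 + 26)) = (35 - 1/17)/(4 + (1 + 26)) = (594/17)/(4 + 27) = (594/17)/31 = (1/31)*(594/17) = 594/527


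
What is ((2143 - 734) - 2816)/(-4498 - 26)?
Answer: 469/1508 ≈ 0.31101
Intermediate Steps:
((2143 - 734) - 2816)/(-4498 - 26) = (1409 - 2816)/(-4524) = -1407*(-1/4524) = 469/1508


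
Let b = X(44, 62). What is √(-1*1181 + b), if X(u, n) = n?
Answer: I*√1119 ≈ 33.451*I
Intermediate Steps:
b = 62
√(-1*1181 + b) = √(-1*1181 + 62) = √(-1181 + 62) = √(-1119) = I*√1119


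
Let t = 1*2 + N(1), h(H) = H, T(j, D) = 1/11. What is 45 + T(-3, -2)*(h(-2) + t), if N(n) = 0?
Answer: 45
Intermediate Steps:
T(j, D) = 1/11
t = 2 (t = 1*2 + 0 = 2 + 0 = 2)
45 + T(-3, -2)*(h(-2) + t) = 45 + (-2 + 2)/11 = 45 + (1/11)*0 = 45 + 0 = 45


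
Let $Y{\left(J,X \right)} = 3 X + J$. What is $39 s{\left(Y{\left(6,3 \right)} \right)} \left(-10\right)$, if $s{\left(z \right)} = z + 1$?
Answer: $-6240$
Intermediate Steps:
$Y{\left(J,X \right)} = J + 3 X$
$s{\left(z \right)} = 1 + z$
$39 s{\left(Y{\left(6,3 \right)} \right)} \left(-10\right) = 39 \left(1 + \left(6 + 3 \cdot 3\right)\right) \left(-10\right) = 39 \left(1 + \left(6 + 9\right)\right) \left(-10\right) = 39 \left(1 + 15\right) \left(-10\right) = 39 \cdot 16 \left(-10\right) = 624 \left(-10\right) = -6240$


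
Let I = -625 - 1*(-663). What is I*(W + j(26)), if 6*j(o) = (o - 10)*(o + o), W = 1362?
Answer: 171076/3 ≈ 57025.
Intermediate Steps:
I = 38 (I = -625 + 663 = 38)
j(o) = o*(-10 + o)/3 (j(o) = ((o - 10)*(o + o))/6 = ((-10 + o)*(2*o))/6 = (2*o*(-10 + o))/6 = o*(-10 + o)/3)
I*(W + j(26)) = 38*(1362 + (1/3)*26*(-10 + 26)) = 38*(1362 + (1/3)*26*16) = 38*(1362 + 416/3) = 38*(4502/3) = 171076/3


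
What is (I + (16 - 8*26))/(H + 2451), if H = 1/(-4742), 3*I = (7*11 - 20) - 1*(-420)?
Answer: -156486/11622641 ≈ -0.013464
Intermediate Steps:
I = 159 (I = ((7*11 - 20) - 1*(-420))/3 = ((77 - 20) + 420)/3 = (57 + 420)/3 = (1/3)*477 = 159)
H = -1/4742 ≈ -0.00021088
(I + (16 - 8*26))/(H + 2451) = (159 + (16 - 8*26))/(-1/4742 + 2451) = (159 + (16 - 208))/(11622641/4742) = (159 - 192)*(4742/11622641) = -33*4742/11622641 = -156486/11622641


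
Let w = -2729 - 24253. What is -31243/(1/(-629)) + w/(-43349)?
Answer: 851887942585/43349 ≈ 1.9652e+7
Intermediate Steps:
w = -26982
-31243/(1/(-629)) + w/(-43349) = -31243/(1/(-629)) - 26982/(-43349) = -31243/(-1/629) - 26982*(-1/43349) = -31243*(-629) + 26982/43349 = 19651847 + 26982/43349 = 851887942585/43349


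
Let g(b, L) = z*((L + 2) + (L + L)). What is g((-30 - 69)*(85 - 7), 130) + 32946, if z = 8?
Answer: 36082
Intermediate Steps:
g(b, L) = 16 + 24*L (g(b, L) = 8*((L + 2) + (L + L)) = 8*((2 + L) + 2*L) = 8*(2 + 3*L) = 16 + 24*L)
g((-30 - 69)*(85 - 7), 130) + 32946 = (16 + 24*130) + 32946 = (16 + 3120) + 32946 = 3136 + 32946 = 36082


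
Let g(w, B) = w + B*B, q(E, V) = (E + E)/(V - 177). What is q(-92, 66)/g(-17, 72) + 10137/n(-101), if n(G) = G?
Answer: -5813925985/57927237 ≈ -100.37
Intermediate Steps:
q(E, V) = 2*E/(-177 + V) (q(E, V) = (2*E)/(-177 + V) = 2*E/(-177 + V))
g(w, B) = w + B²
q(-92, 66)/g(-17, 72) + 10137/n(-101) = (2*(-92)/(-177 + 66))/(-17 + 72²) + 10137/(-101) = (2*(-92)/(-111))/(-17 + 5184) + 10137*(-1/101) = (2*(-92)*(-1/111))/5167 - 10137/101 = (184/111)*(1/5167) - 10137/101 = 184/573537 - 10137/101 = -5813925985/57927237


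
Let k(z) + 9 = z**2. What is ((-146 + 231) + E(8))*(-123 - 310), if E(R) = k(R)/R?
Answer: -318255/8 ≈ -39782.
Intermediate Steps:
k(z) = -9 + z**2
E(R) = (-9 + R**2)/R
((-146 + 231) + E(8))*(-123 - 310) = ((-146 + 231) + (8 - 9/8))*(-123 - 310) = (85 + (8 - 9*1/8))*(-433) = (85 + (8 - 9/8))*(-433) = (85 + 55/8)*(-433) = (735/8)*(-433) = -318255/8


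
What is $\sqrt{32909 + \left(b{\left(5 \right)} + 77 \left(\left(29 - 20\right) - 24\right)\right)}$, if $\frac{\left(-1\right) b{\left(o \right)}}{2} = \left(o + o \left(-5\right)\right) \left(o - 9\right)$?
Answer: $\sqrt{31594} \approx 177.75$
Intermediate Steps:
$b{\left(o \right)} = 8 o \left(-9 + o\right)$ ($b{\left(o \right)} = - 2 \left(o + o \left(-5\right)\right) \left(o - 9\right) = - 2 \left(o - 5 o\right) \left(-9 + o\right) = - 2 - 4 o \left(-9 + o\right) = - 2 \left(- 4 o \left(-9 + o\right)\right) = 8 o \left(-9 + o\right)$)
$\sqrt{32909 + \left(b{\left(5 \right)} + 77 \left(\left(29 - 20\right) - 24\right)\right)} = \sqrt{32909 + \left(8 \cdot 5 \left(-9 + 5\right) + 77 \left(\left(29 - 20\right) - 24\right)\right)} = \sqrt{32909 + \left(8 \cdot 5 \left(-4\right) + 77 \left(9 - 24\right)\right)} = \sqrt{32909 + \left(-160 + 77 \left(-15\right)\right)} = \sqrt{32909 - 1315} = \sqrt{31594}$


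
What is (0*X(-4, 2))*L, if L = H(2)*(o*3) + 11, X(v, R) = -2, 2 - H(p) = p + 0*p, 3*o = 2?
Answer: 0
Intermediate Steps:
o = ⅔ (o = (⅓)*2 = ⅔ ≈ 0.66667)
H(p) = 2 - p (H(p) = 2 - (p + 0*p) = 2 - (p + 0) = 2 - p)
L = 11 (L = (2 - 1*2)*((⅔)*3) + 11 = (2 - 2)*2 + 11 = 0*2 + 11 = 0 + 11 = 11)
(0*X(-4, 2))*L = (0*(-2))*11 = 0*11 = 0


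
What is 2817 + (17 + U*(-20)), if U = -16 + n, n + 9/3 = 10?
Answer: 3014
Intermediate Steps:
n = 7 (n = -3 + 10 = 7)
U = -9 (U = -16 + 7 = -9)
2817 + (17 + U*(-20)) = 2817 + (17 - 9*(-20)) = 2817 + (17 + 180) = 2817 + 197 = 3014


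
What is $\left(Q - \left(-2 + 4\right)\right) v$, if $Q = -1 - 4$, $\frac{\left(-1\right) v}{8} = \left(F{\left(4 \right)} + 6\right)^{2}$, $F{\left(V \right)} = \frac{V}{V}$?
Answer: $2744$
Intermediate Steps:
$F{\left(V \right)} = 1$
$v = -392$ ($v = - 8 \left(1 + 6\right)^{2} = - 8 \cdot 7^{2} = \left(-8\right) 49 = -392$)
$Q = -5$ ($Q = -1 - 4 = -5$)
$\left(Q - \left(-2 + 4\right)\right) v = \left(-5 - \left(-2 + 4\right)\right) \left(-392\right) = \left(-5 - 2\right) \left(-392\right) = \left(-7\right) \left(-392\right) = 2744$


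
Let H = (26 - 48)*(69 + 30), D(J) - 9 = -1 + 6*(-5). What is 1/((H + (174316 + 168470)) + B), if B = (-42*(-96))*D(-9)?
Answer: 1/251904 ≈ 3.9698e-6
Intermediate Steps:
D(J) = -22 (D(J) = 9 + (-1 + 6*(-5)) = 9 + (-1 - 30) = 9 - 31 = -22)
B = -88704 (B = -42*(-96)*(-22) = 4032*(-22) = -88704)
H = -2178 (H = -22*99 = -2178)
1/((H + (174316 + 168470)) + B) = 1/((-2178 + (174316 + 168470)) - 88704) = 1/((-2178 + 342786) - 88704) = 1/(340608 - 88704) = 1/251904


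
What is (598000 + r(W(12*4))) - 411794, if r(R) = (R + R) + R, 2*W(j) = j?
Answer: 186278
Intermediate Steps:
W(j) = j/2
r(R) = 3*R (r(R) = 2*R + R = 3*R)
(598000 + r(W(12*4))) - 411794 = (598000 + 3*((12*4)/2)) - 411794 = (598000 + 3*((1/2)*48)) - 411794 = (598000 + 3*24) - 411794 = (598000 + 72) - 411794 = 598072 - 411794 = 186278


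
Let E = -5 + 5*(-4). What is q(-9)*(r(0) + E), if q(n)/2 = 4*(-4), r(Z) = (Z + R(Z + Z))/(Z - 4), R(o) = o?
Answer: 800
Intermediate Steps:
r(Z) = 3*Z/(-4 + Z) (r(Z) = (Z + (Z + Z))/(Z - 4) = (Z + 2*Z)/(-4 + Z) = (3*Z)/(-4 + Z) = 3*Z/(-4 + Z))
q(n) = -32 (q(n) = 2*(4*(-4)) = 2*(-16) = -32)
E = -25 (E = -5 - 20 = -25)
q(-9)*(r(0) + E) = -32*(3*0/(-4 + 0) - 25) = -32*(3*0/(-4) - 25) = -32*(3*0*(-¼) - 25) = -32*(0 - 25) = -32*(-25) = 800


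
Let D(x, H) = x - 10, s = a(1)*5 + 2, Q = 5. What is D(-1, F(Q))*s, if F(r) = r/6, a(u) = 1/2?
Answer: -99/2 ≈ -49.500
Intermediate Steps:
a(u) = ½
s = 9/2 (s = (½)*5 + 2 = 5/2 + 2 = 9/2 ≈ 4.5000)
F(r) = r/6 (F(r) = r*(⅙) = r/6)
D(x, H) = -10 + x
D(-1, F(Q))*s = (-10 - 1)*(9/2) = -11*9/2 = -99/2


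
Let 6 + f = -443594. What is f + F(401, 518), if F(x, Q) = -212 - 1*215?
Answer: -444027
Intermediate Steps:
f = -443600 (f = -6 - 443594 = -443600)
F(x, Q) = -427 (F(x, Q) = -212 - 215 = -427)
f + F(401, 518) = -443600 - 427 = -444027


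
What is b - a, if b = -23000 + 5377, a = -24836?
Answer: 7213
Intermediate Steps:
b = -17623
b - a = -17623 - 1*(-24836) = -17623 + 24836 = 7213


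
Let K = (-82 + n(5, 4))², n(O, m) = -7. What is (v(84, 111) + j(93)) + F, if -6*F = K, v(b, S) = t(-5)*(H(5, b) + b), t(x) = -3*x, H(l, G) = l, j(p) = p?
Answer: 647/6 ≈ 107.83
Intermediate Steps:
v(b, S) = 75 + 15*b (v(b, S) = (-3*(-5))*(5 + b) = 15*(5 + b) = 75 + 15*b)
K = 7921 (K = (-82 - 7)² = (-89)² = 7921)
F = -7921/6 (F = -⅙*7921 = -7921/6 ≈ -1320.2)
(v(84, 111) + j(93)) + F = ((75 + 15*84) + 93) - 7921/6 = ((75 + 1260) + 93) - 7921/6 = (1335 + 93) - 7921/6 = 1428 - 7921/6 = 647/6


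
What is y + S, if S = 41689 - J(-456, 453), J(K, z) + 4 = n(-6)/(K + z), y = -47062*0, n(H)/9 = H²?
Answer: 41801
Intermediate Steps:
n(H) = 9*H²
y = 0
J(K, z) = -4 + 324/(K + z) (J(K, z) = -4 + (9*(-6)²)/(K + z) = -4 + (9*36)/(K + z) = -4 + 324/(K + z))
S = 41801 (S = 41689 - 4*(81 - 1*(-456) - 1*453)/(-456 + 453) = 41689 - 4*(81 + 456 - 453)/(-3) = 41689 - 4*(-1)*84/3 = 41689 - 1*(-112) = 41689 + 112 = 41801)
y + S = 0 + 41801 = 41801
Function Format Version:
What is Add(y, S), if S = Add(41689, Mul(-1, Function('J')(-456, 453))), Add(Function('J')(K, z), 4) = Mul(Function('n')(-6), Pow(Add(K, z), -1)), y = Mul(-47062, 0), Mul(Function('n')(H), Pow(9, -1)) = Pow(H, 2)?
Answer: 41801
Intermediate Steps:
Function('n')(H) = Mul(9, Pow(H, 2))
y = 0
Function('J')(K, z) = Add(-4, Mul(324, Pow(Add(K, z), -1))) (Function('J')(K, z) = Add(-4, Mul(Mul(9, Pow(-6, 2)), Pow(Add(K, z), -1))) = Add(-4, Mul(Mul(9, 36), Pow(Add(K, z), -1))) = Add(-4, Mul(324, Pow(Add(K, z), -1))))
S = 41801 (S = Add(41689, Mul(-1, Mul(4, Pow(Add(-456, 453), -1), Add(81, Mul(-1, -456), Mul(-1, 453))))) = Add(41689, Mul(-1, Mul(4, Pow(-3, -1), Add(81, 456, -453)))) = Add(41689, Mul(-1, Mul(4, Rational(-1, 3), 84))) = Add(41689, Mul(-1, -112)) = Add(41689, 112) = 41801)
Add(y, S) = Add(0, 41801) = 41801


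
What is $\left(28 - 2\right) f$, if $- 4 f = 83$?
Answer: $- \frac{1079}{2} \approx -539.5$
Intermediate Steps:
$f = - \frac{83}{4}$ ($f = \left(- \frac{1}{4}\right) 83 = - \frac{83}{4} \approx -20.75$)
$\left(28 - 2\right) f = \left(28 - 2\right) \left(- \frac{83}{4}\right) = 26 \left(- \frac{83}{4}\right) = - \frac{1079}{2}$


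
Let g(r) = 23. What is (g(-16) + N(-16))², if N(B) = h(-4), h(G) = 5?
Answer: 784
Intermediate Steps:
N(B) = 5
(g(-16) + N(-16))² = (23 + 5)² = 28² = 784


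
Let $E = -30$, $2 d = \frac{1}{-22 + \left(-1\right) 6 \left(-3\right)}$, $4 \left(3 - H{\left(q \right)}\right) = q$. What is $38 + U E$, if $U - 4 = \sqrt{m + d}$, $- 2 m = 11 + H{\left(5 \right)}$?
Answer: $-82 - 15 i \sqrt{26} \approx -82.0 - 76.485 i$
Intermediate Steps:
$H{\left(q \right)} = 3 - \frac{q}{4}$
$d = - \frac{1}{8}$ ($d = \frac{1}{2 \left(-22 + \left(-1\right) 6 \left(-3\right)\right)} = \frac{1}{2 \left(-22 - -18\right)} = \frac{1}{2 \left(-22 + 18\right)} = \frac{1}{2 \left(-4\right)} = \frac{1}{2} \left(- \frac{1}{4}\right) = - \frac{1}{8} \approx -0.125$)
$m = - \frac{51}{8}$ ($m = - \frac{11 + \left(3 - \frac{5}{4}\right)}{2} = - \frac{11 + \frac{7}{4}}{2} = \left(- \frac{1}{2}\right) \frac{51}{4} = - \frac{51}{8} \approx -6.375$)
$U = 4 + \frac{i \sqrt{26}}{2}$ ($U = 4 + \sqrt{- \frac{51}{8} - \frac{1}{8}} = 4 + \sqrt{- \frac{13}{2}} = 4 + \frac{i \sqrt{26}}{2} \approx 4.0 + 2.5495 i$)
$38 + U E = 38 + \left(4 + \frac{i \sqrt{26}}{2}\right) \left(-30\right) = 38 - \left(120 + 15 i \sqrt{26}\right) = -82 - 15 i \sqrt{26}$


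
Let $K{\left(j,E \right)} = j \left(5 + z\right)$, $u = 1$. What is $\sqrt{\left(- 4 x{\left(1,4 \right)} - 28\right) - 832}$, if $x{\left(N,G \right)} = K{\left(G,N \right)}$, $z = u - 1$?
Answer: $2 i \sqrt{235} \approx 30.659 i$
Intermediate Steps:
$z = 0$ ($z = 1 - 1 = 0$)
$K{\left(j,E \right)} = 5 j$ ($K{\left(j,E \right)} = j \left(5 + 0\right) = j 5 = 5 j$)
$x{\left(N,G \right)} = 5 G$
$\sqrt{\left(- 4 x{\left(1,4 \right)} - 28\right) - 832} = \sqrt{\left(- 4 \cdot 5 \cdot 4 - 28\right) - 832} = \sqrt{\left(\left(-4\right) 20 - 28\right) - 832} = \sqrt{\left(-80 - 28\right) - 832} = \sqrt{-108 - 832} = \sqrt{-940} = 2 i \sqrt{235}$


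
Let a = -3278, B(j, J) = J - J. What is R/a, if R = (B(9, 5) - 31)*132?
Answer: 186/149 ≈ 1.2483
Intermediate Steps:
B(j, J) = 0
R = -4092 (R = (0 - 31)*132 = -31*132 = -4092)
R/a = -4092/(-3278) = -4092*(-1/3278) = 186/149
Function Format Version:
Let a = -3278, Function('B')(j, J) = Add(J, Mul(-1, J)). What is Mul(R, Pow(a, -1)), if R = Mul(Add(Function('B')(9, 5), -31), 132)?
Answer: Rational(186, 149) ≈ 1.2483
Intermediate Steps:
Function('B')(j, J) = 0
R = -4092 (R = Mul(Add(0, -31), 132) = Mul(-31, 132) = -4092)
Mul(R, Pow(a, -1)) = Mul(-4092, Pow(-3278, -1)) = Mul(-4092, Rational(-1, 3278)) = Rational(186, 149)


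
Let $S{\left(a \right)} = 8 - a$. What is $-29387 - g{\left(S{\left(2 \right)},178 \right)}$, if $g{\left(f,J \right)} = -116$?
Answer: $-29271$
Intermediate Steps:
$-29387 - g{\left(S{\left(2 \right)},178 \right)} = -29387 - -116 = -29387 + 116 = -29271$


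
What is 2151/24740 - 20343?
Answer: -503283669/24740 ≈ -20343.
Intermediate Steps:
2151/24740 - 20343 = -503283669/24740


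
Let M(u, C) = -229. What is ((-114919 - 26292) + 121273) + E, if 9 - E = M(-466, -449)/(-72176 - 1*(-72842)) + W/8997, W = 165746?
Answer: -39840978127/1997334 ≈ -19947.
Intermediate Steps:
E = -18132835/1997334 (E = 9 - (-229/(-72176 - 1*(-72842)) + 165746/8997) = 9 - (-229/(-72176 + 72842) + 165746*(1/8997)) = 9 - (-229/666 + 165746/8997) = 9 - 1*36108841/1997334 = 9 - 36108841/1997334 = -18132835/1997334 ≈ -9.0785)
((-114919 - 26292) + 121273) + E = ((-114919 - 26292) + 121273) - 18132835/1997334 = (-141211 + 121273) - 18132835/1997334 = -19938 - 18132835/1997334 = -39840978127/1997334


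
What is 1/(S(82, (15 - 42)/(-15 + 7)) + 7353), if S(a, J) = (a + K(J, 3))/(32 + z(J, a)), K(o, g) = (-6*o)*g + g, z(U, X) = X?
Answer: 456/3353065 ≈ 0.00013599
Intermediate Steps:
K(o, g) = g - 6*g*o (K(o, g) = -6*g*o + g = g - 6*g*o)
S(a, J) = (3 + a - 18*J)/(32 + a) (S(a, J) = (a + 3*(1 - 6*J))/(32 + a) = (a + (3 - 18*J))/(32 + a) = (3 + a - 18*J)/(32 + a))
1/(S(82, (15 - 42)/(-15 + 7)) + 7353) = 1/((3 + 82 - 18*(15 - 42)/(-15 + 7))/(32 + 82) + 7353) = 1/((3 + 82 - (-486)/(-8))/114 + 7353) = 1/((3 + 82 - (-486)*(-1)/8)/114 + 7353) = 1/((3 + 82 - 18*27/8)/114 + 7353) = 1/((3 + 82 - 243/4)/114 + 7353) = 1/((1/114)*(97/4) + 7353) = 1/(97/456 + 7353) = 1/(3353065/456) = 456/3353065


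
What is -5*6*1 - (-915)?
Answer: 885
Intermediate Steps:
-5*6*1 - (-915) = -30*1 - 61*(-15) = -30 + 915 = 885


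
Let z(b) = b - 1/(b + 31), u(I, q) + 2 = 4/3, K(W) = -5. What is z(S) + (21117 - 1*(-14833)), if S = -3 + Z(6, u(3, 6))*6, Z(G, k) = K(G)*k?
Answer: 1726415/48 ≈ 35967.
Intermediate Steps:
u(I, q) = -2/3 (u(I, q) = -2 + 4/3 = -2/3)
Z(G, k) = -5*k
S = 17 (S = -3 - 5*(-2/3)*6 = -3 + (10/3)*6 = -3 + 20 = 17)
z(b) = b - 1/(31 + b)
z(S) + (21117 - 1*(-14833)) = (-1 + 17**2 + 31*17)/(31 + 17) + (21117 - 1*(-14833)) = (-1 + 289 + 527)/48 + (21117 + 14833) = (1/48)*815 + 35950 = 815/48 + 35950 = 1726415/48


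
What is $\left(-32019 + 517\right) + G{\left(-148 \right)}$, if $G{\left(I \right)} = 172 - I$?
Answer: $-31182$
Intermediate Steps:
$\left(-32019 + 517\right) + G{\left(-148 \right)} = \left(-32019 + 517\right) + \left(172 - -148\right) = -31502 + \left(172 + 148\right) = -31502 + 320 = -31182$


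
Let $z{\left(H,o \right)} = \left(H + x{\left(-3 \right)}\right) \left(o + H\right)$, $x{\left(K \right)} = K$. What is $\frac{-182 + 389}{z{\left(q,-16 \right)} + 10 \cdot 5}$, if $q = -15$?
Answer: $\frac{207}{608} \approx 0.34046$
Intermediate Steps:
$z{\left(H,o \right)} = \left(-3 + H\right) \left(H + o\right)$ ($z{\left(H,o \right)} = \left(H - 3\right) \left(o + H\right) = \left(-3 + H\right) \left(H + o\right)$)
$\frac{-182 + 389}{z{\left(q,-16 \right)} + 10 \cdot 5} = \frac{-182 + 389}{\left(\left(-15\right)^{2} - -45 - -48 - -240\right) + 10 \cdot 5} = \frac{1}{\left(225 + 45 + 48 + 240\right) + 50} \cdot 207 = \frac{1}{558 + 50} \cdot 207 = \frac{1}{608} \cdot 207 = \frac{207}{608}$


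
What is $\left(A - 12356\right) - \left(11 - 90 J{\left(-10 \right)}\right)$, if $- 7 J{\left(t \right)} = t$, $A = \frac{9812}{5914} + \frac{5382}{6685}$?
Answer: $- \frac{241874976331}{19767545} \approx -12236.0$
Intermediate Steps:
$A = \frac{48711184}{19767545}$ ($A = 9812 \cdot \frac{1}{5914} + 5382 \cdot \frac{1}{6685} = \frac{4906}{2957} + \frac{5382}{6685} = \frac{48711184}{19767545} \approx 2.4642$)
$J{\left(t \right)} = - \frac{t}{7}$
$\left(A - 12356\right) - \left(11 - 90 J{\left(-10 \right)}\right) = \left(\frac{48711184}{19767545} - 12356\right) - \left(11 - 90 \left(\left(- \frac{1}{7}\right) \left(-10\right)\right)\right) = \left(\frac{48711184}{19767545} - 12356\right) - \left(11 - \frac{900}{7}\right) = - \frac{244199074836}{19767545} - \left(11 - \frac{900}{7}\right) = - \frac{244199074836}{19767545} - - \frac{823}{7} = - \frac{244199074836}{19767545} + \frac{823}{7} = - \frac{241874976331}{19767545}$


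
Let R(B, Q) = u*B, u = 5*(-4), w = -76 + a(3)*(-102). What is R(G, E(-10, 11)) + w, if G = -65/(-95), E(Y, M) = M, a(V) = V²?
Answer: -19146/19 ≈ -1007.7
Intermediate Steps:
w = -994 (w = -76 + 3²*(-102) = -76 + 9*(-102) = -76 - 918 = -994)
u = -20
G = 13/19 (G = -65*(-1/95) = 13/19 ≈ 0.68421)
R(B, Q) = -20*B
R(G, E(-10, 11)) + w = -20*13/19 - 994 = -260/19 - 994 = -19146/19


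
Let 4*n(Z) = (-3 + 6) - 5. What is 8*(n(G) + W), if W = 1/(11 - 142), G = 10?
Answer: -532/131 ≈ -4.0611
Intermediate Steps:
n(Z) = -½ (n(Z) = ((-3 + 6) - 5)/4 = (3 - 5)/4 = (¼)*(-2) = -½)
W = -1/131 (W = 1/(-131) = -1/131 ≈ -0.0076336)
8*(n(G) + W) = 8*(-½ - 1/131) = 8*(-133/262) = -532/131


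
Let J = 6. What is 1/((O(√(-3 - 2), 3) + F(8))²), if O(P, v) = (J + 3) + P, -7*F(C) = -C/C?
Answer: 49/(64 + 7*I*√5)² ≈ 0.010014 - 0.0052097*I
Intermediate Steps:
F(C) = ⅐ (F(C) = -(-1)*C/C/7 = -(-1)/7 = -⅐*(-1) = ⅐)
O(P, v) = 9 + P (O(P, v) = (6 + 3) + P = 9 + P)
1/((O(√(-3 - 2), 3) + F(8))²) = 1/(((9 + √(-3 - 2)) + ⅐)²) = 1/(((9 + √(-5)) + ⅐)²) = 1/(((9 + I*√5) + ⅐)²) = 1/((64/7 + I*√5)²) = (64/7 + I*√5)⁻²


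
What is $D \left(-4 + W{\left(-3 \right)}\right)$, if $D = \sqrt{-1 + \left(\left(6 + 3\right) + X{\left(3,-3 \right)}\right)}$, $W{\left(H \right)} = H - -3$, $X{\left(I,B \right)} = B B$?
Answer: $- 4 \sqrt{17} \approx -16.492$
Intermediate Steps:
$X{\left(I,B \right)} = B^{2}$
$W{\left(H \right)} = 3 + H$ ($W{\left(H \right)} = H + 3 = 3 + H$)
$D = \sqrt{17}$ ($D = \sqrt{-1 + \left(\left(6 + 3\right) + \left(-3\right)^{2}\right)} = \sqrt{-1 + \left(9 + 9\right)} = \sqrt{-1 + 18} = \sqrt{17} \approx 4.1231$)
$D \left(-4 + W{\left(-3 \right)}\right) = \sqrt{17} \left(-4 + \left(3 - 3\right)\right) = \sqrt{17} \left(-4 + 0\right) = \sqrt{17} \left(-4\right) = - 4 \sqrt{17}$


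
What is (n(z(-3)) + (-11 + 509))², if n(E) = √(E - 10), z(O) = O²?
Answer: (498 + I)² ≈ 2.48e+5 + 996.0*I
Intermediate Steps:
n(E) = √(-10 + E)
(n(z(-3)) + (-11 + 509))² = (√(-10 + (-3)²) + (-11 + 509))² = (√(-10 + 9) + 498)² = (√(-1) + 498)² = (I + 498)² = (498 + I)²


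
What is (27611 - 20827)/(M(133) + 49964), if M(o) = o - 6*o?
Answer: 6784/49299 ≈ 0.13761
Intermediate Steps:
M(o) = -5*o
(27611 - 20827)/(M(133) + 49964) = (27611 - 20827)/(-5*133 + 49964) = 6784/(-665 + 49964) = 6784/49299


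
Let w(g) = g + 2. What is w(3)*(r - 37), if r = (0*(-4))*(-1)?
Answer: -185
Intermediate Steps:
r = 0 (r = 0*(-1) = 0)
w(g) = 2 + g
w(3)*(r - 37) = (2 + 3)*(0 - 37) = 5*(-37) = -185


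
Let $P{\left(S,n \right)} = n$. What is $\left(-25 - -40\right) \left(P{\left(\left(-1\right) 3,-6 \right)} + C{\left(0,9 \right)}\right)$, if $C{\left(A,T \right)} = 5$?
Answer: $-15$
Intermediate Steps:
$\left(-25 - -40\right) \left(P{\left(\left(-1\right) 3,-6 \right)} + C{\left(0,9 \right)}\right) = \left(-25 - -40\right) \left(-6 + 5\right) = \left(-25 + 40\right) \left(-1\right) = 15 \left(-1\right) = -15$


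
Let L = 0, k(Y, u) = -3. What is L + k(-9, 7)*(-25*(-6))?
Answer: -450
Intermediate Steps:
L + k(-9, 7)*(-25*(-6)) = 0 - (-75)*(-6) = 0 - 3*150 = 0 - 450 = -450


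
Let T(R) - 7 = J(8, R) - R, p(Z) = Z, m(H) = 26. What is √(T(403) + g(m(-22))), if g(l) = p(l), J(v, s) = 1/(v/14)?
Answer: I*√1473/2 ≈ 19.19*I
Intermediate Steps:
J(v, s) = 14/v (J(v, s) = 1/(v*(1/14)) = 1/(v/14) = 14/v)
g(l) = l
T(R) = 35/4 - R (T(R) = 7 + (14/8 - R) = 7 + (14*(⅛) - R) = 7 + (7/4 - R) = 35/4 - R)
√(T(403) + g(m(-22))) = √((35/4 - 1*403) + 26) = √((35/4 - 403) + 26) = √(-1577/4 + 26) = √(-1473/4) = I*√1473/2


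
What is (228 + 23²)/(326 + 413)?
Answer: 757/739 ≈ 1.0244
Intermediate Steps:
(228 + 23²)/(326 + 413) = (228 + 529)/739 = 757*(1/739) = 757/739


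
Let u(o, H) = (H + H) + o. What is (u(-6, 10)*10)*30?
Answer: 4200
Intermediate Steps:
u(o, H) = o + 2*H (u(o, H) = 2*H + o = o + 2*H)
(u(-6, 10)*10)*30 = ((-6 + 2*10)*10)*30 = ((-6 + 20)*10)*30 = (14*10)*30 = 140*30 = 4200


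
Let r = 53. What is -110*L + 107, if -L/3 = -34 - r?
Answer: -28603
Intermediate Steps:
L = 261 (L = -3*(-34 - 1*53) = -3*(-34 - 53) = -3*(-87) = 261)
-110*L + 107 = -110*261 + 107 = -28710 + 107 = -28603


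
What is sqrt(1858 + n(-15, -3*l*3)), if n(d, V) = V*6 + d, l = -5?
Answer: sqrt(2113) ≈ 45.967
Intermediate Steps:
n(d, V) = d + 6*V (n(d, V) = 6*V + d = d + 6*V)
sqrt(1858 + n(-15, -3*l*3)) = sqrt(1858 + (-15 + 6*(-3*(-5)*3))) = sqrt(1858 + (-15 + 6*(15*3))) = sqrt(1858 + (-15 + 6*45)) = sqrt(1858 + (-15 + 270)) = sqrt(1858 + 255) = sqrt(2113)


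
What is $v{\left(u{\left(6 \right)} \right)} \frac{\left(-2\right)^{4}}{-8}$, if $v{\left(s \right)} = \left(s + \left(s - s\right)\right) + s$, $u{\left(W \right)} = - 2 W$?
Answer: $48$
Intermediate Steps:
$v{\left(s \right)} = 2 s$ ($v{\left(s \right)} = \left(s + 0\right) + s = s + s = 2 s$)
$v{\left(u{\left(6 \right)} \right)} \frac{\left(-2\right)^{4}}{-8} = 2 \left(\left(-2\right) 6\right) \frac{\left(-2\right)^{4}}{-8} = 2 \left(-12\right) 16 \left(- \frac{1}{8}\right) = \left(-24\right) \left(-2\right) = 48$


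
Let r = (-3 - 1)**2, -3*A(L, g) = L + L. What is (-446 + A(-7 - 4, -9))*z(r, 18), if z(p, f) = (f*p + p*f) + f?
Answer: -260568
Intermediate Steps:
A(L, g) = -2*L/3 (A(L, g) = -(L + L)/3 = -2*L/3)
r = 16 (r = (-4)**2 = 16)
z(p, f) = f + 2*f*p (z(p, f) = (f*p + f*p) + f = 2*f*p + f = f + 2*f*p)
(-446 + A(-7 - 4, -9))*z(r, 18) = (-446 - 2*(-7 - 4)/3)*(18*(1 + 2*16)) = (-446 - 2/3*(-11))*(18*(1 + 32)) = (-446 + 22/3)*(18*33) = -1316/3*594 = -260568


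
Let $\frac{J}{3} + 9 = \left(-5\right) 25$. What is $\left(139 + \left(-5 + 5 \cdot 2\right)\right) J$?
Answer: $-57888$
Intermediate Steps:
$J = -402$ ($J = -27 + 3 \left(\left(-5\right) 25\right) = -27 + 3 \left(-125\right) = -27 - 375 = -402$)
$\left(139 + \left(-5 + 5 \cdot 2\right)\right) J = \left(139 + \left(-5 + 5 \cdot 2\right)\right) \left(-402\right) = \left(139 + \left(-5 + 10\right)\right) \left(-402\right) = \left(139 + 5\right) \left(-402\right) = 144 \left(-402\right) = -57888$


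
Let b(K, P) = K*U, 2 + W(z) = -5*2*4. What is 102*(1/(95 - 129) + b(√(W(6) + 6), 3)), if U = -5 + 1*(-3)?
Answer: -3 - 4896*I ≈ -3.0 - 4896.0*I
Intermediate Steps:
W(z) = -42 (W(z) = -2 - 5*2*4 = -2 - 10*4 = -2 - 40 = -42)
U = -8 (U = -5 - 3 = -8)
b(K, P) = -8*K (b(K, P) = K*(-8) = -8*K)
102*(1/(95 - 129) + b(√(W(6) + 6), 3)) = 102*(1/(95 - 129) - 8*√(-42 + 6)) = 102*(1/(-34) - 48*I) = 102*(-1/34 - 48*I) = -3 - 4896*I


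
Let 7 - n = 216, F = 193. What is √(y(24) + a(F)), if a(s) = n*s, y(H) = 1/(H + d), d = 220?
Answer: 43*I*√324703/122 ≈ 200.84*I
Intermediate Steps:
n = -209 (n = 7 - 1*216 = 7 - 216 = -209)
y(H) = 1/(220 + H) (y(H) = 1/(H + 220) = 1/(220 + H))
a(s) = -209*s
√(y(24) + a(F)) = √(1/(220 + 24) - 209*193) = √(1/244 - 40337) = √(-9842227/244) = 43*I*√324703/122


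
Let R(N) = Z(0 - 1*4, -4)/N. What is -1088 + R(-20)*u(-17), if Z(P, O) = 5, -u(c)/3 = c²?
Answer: -3485/4 ≈ -871.25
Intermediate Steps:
u(c) = -3*c²
R(N) = 5/N
-1088 + R(-20)*u(-17) = -1088 + (5/(-20))*(-3*(-17)²) = -1088 + (5*(-1/20))*(-3*289) = -1088 - ¼*(-867) = -1088 + 867/4 = -3485/4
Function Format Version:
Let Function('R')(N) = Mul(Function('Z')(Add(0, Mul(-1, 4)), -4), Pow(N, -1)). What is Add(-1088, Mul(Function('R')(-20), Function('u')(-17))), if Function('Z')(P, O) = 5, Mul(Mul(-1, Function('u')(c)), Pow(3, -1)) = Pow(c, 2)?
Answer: Rational(-3485, 4) ≈ -871.25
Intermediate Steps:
Function('u')(c) = Mul(-3, Pow(c, 2))
Function('R')(N) = Mul(5, Pow(N, -1))
Add(-1088, Mul(Function('R')(-20), Function('u')(-17))) = Add(-1088, Mul(Mul(5, Pow(-20, -1)), Mul(-3, Pow(-17, 2)))) = Add(-1088, Mul(Mul(5, Rational(-1, 20)), Mul(-3, 289))) = Add(-1088, Mul(Rational(-1, 4), -867)) = Add(-1088, Rational(867, 4)) = Rational(-3485, 4)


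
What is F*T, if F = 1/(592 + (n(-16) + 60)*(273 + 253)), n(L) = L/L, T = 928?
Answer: 464/16339 ≈ 0.028398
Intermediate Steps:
n(L) = 1
F = 1/32678 (F = 1/(592 + (1 + 60)*(273 + 253)) = 1/(592 + 61*526) = 1/(592 + 32086) = 1/32678 ≈ 3.0602e-5)
F*T = (1/32678)*928 = 464/16339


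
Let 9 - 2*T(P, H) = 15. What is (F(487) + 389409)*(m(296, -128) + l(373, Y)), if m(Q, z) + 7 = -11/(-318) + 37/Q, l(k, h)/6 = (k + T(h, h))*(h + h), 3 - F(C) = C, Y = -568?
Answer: -1247628984228425/1272 ≈ -9.8084e+11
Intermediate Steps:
F(C) = 3 - C
T(P, H) = -3 (T(P, H) = 9/2 - ½*15 = 9/2 - 15/2 = -3)
l(k, h) = 12*h*(-3 + k) (l(k, h) = 6*((k - 3)*(h + h)) = 6*((-3 + k)*(2*h)) = 6*(2*h*(-3 + k)) = 12*h*(-3 + k))
m(Q, z) = -2215/318 + 37/Q (m(Q, z) = -7 + (-11/(-318) + 37/Q) = -7 + (-11*(-1/318) + 37/Q) = -7 + (11/318 + 37/Q) = -2215/318 + 37/Q)
(F(487) + 389409)*(m(296, -128) + l(373, Y)) = ((3 - 1*487) + 389409)*((-2215/318 + 37/296) + 12*(-568)*(-3 + 373)) = ((3 - 487) + 389409)*((-2215/318 + 37*(1/296)) + 12*(-568)*370) = (-484 + 389409)*((-2215/318 + ⅛) - 2521920) = 388925*(-8701/1272 - 2521920) = 388925*(-3207890941/1272) = -1247628984228425/1272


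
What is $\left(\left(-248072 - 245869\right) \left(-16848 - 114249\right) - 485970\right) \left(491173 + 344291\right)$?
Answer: $54099382966895448$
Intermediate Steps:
$\left(\left(-248072 - 245869\right) \left(-16848 - 114249\right) - 485970\right) \left(491173 + 344291\right) = \left(\left(-493941\right) \left(-131097\right) - 485970\right) 835464 = \left(64754183277 - 485970\right) 835464 = 64753697307 \cdot 835464 = 54099382966895448$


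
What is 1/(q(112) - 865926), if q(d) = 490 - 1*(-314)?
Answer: -1/865122 ≈ -1.1559e-6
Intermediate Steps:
q(d) = 804 (q(d) = 490 + 314 = 804)
1/(q(112) - 865926) = 1/(804 - 865926) = 1/(-865122) = -1/865122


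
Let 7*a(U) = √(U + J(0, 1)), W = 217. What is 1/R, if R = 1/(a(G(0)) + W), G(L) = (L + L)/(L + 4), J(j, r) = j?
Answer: 217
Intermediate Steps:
G(L) = 2*L/(4 + L) (G(L) = (2*L)/(4 + L) = 2*L/(4 + L))
a(U) = √U/7 (a(U) = √(U + 0)/7 = √U/7)
R = 1/217 (R = 1/(√(2*0/(4 + 0))/7 + 217) = 1/(√(2*0/4)/7 + 217) = 1/(√(2*0*(¼))/7 + 217) = 1/(√0/7 + 217) = 1/((⅐)*0 + 217) = 1/(0 + 217) = 1/217 ≈ 0.0046083)
1/R = 1/(1/217) = 217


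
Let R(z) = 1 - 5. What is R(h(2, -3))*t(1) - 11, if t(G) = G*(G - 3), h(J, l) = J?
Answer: -3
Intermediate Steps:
R(z) = -4
t(G) = G*(-3 + G)
R(h(2, -3))*t(1) - 11 = -4*(-3 + 1) - 11 = -4*(-2) - 11 = 8 - 11 = -3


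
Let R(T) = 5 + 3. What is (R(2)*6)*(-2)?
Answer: -96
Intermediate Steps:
R(T) = 8
(R(2)*6)*(-2) = (8*6)*(-2) = 48*(-2) = -96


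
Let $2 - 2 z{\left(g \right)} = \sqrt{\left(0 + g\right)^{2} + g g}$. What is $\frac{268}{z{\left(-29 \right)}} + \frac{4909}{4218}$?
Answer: $\frac{1857803}{3538902} - \frac{7772 \sqrt{2}}{839} \approx -12.575$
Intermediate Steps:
$z{\left(g \right)} = 1 - \frac{\sqrt{2} \sqrt{g^{2}}}{2}$ ($z{\left(g \right)} = 1 - \frac{\sqrt{\left(0 + g\right)^{2} + g g}}{2} = 1 - \frac{\sqrt{g^{2} + g^{2}}}{2} = 1 - \frac{\sqrt{2 g^{2}}}{2} = 1 - \frac{\sqrt{2} \sqrt{g^{2}}}{2}$)
$\frac{268}{z{\left(-29 \right)}} + \frac{4909}{4218} = \frac{268}{1 - \frac{\sqrt{2} \sqrt{\left(-29\right)^{2}}}{2}} + \frac{4909}{4218} = \frac{268}{1 - \frac{\sqrt{2} \sqrt{841}}{2}} + 4909 \cdot \frac{1}{4218} = \frac{268}{1 - \frac{1}{2} \sqrt{2} \cdot 29} + \frac{4909}{4218} = \frac{268}{1 - \frac{29 \sqrt{2}}{2}} + \frac{4909}{4218} = \frac{4909}{4218} + \frac{268}{1 - \frac{29 \sqrt{2}}{2}}$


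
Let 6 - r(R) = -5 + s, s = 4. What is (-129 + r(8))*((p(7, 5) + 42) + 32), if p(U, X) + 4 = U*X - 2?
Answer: -12566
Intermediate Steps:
r(R) = 7 (r(R) = 6 - (-5 + 4) = 6 - 1*(-1) = 6 + 1 = 7)
p(U, X) = -6 + U*X (p(U, X) = -4 + (U*X - 2) = -4 + (-2 + U*X) = -6 + U*X)
(-129 + r(8))*((p(7, 5) + 42) + 32) = (-129 + 7)*(((-6 + 7*5) + 42) + 32) = -122*(((-6 + 35) + 42) + 32) = -122*((29 + 42) + 32) = -122*(71 + 32) = -122*103 = -12566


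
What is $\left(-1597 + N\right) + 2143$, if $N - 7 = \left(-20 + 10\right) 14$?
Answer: $413$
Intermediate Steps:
$N = -133$ ($N = 7 + \left(-20 + 10\right) 14 = 7 - 140 = -133$)
$\left(-1597 + N\right) + 2143 = \left(-1597 - 133\right) + 2143 = -1730 + 2143 = 413$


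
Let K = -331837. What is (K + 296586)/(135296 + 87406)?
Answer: -35251/222702 ≈ -0.15829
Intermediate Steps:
(K + 296586)/(135296 + 87406) = (-331837 + 296586)/(135296 + 87406) = -35251/222702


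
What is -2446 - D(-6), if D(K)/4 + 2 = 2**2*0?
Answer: -2438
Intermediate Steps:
D(K) = -8 (D(K) = -8 + 4*(2**2*0) = -8 + 4*(4*0) = -8 + 4*0 = -8 + 0 = -8)
-2446 - D(-6) = -2446 - 1*(-8) = -2446 + 8 = -2438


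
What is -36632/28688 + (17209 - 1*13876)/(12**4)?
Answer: -13833001/12393216 ≈ -1.1162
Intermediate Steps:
-36632/28688 + (17209 - 1*13876)/(12**4) = -36632*1/28688 + (17209 - 13876)/20736 = -4579/3586 + 3333*(1/20736) = -4579/3586 + 1111/6912 = -13833001/12393216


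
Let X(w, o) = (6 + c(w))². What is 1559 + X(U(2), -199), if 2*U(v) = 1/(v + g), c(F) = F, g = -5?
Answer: 57349/36 ≈ 1593.0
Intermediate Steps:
U(v) = 1/(2*(-5 + v)) (U(v) = 1/(2*(v - 5)) = 1/(2*(-5 + v)))
X(w, o) = (6 + w)²
1559 + X(U(2), -199) = 1559 + (6 + 1/(2*(-5 + 2)))² = 1559 + (6 + (½)/(-3))² = 1559 + (6 + (½)*(-⅓))² = 1559 + (6 - ⅙)² = 1559 + (35/6)² = 1559 + 1225/36 = 57349/36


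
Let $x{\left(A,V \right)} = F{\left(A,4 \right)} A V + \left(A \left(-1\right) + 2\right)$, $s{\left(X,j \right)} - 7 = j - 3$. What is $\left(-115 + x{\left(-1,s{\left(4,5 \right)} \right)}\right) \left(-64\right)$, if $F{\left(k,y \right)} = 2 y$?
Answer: $11776$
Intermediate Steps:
$s{\left(X,j \right)} = 4 + j$ ($s{\left(X,j \right)} = 7 + \left(j - 3\right) = 7 + \left(-3 + j\right) = 4 + j$)
$x{\left(A,V \right)} = 2 - A + 8 A V$ ($x{\left(A,V \right)} = 2 \cdot 4 A V + \left(A \left(-1\right) + 2\right) = 8 A V - \left(-2 + A\right) = 2 - A + 8 A V$)
$\left(-115 + x{\left(-1,s{\left(4,5 \right)} \right)}\right) \left(-64\right) = \left(-115 + \left(2 - -1 + 8 \left(-1\right) \left(4 + 5\right)\right)\right) \left(-64\right) = \left(-115 + \left(2 + 1 + 8 \left(-1\right) 9\right)\right) \left(-64\right) = \left(-115 + \left(2 + 1 - 72\right)\right) \left(-64\right) = \left(-115 - 69\right) \left(-64\right) = \left(-184\right) \left(-64\right) = 11776$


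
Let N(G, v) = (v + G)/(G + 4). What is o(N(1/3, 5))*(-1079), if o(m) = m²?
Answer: -21248/13 ≈ -1634.5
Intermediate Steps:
N(G, v) = (G + v)/(4 + G)
o(N(1/3, 5))*(-1079) = ((1/3 + 5)/(4 + 1/3))²*(-1079) = ((⅓ + 5)/(4 + ⅓))²*(-1079) = ((16/3)/(13/3))²*(-1079) = ((3/13)*(16/3))²*(-1079) = (16/13)²*(-1079) = (256/169)*(-1079) = -21248/13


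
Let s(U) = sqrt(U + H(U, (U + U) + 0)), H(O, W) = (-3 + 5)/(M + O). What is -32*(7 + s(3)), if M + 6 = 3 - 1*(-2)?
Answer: -288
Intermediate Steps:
M = -1 (M = -6 + (3 - 1*(-2)) = -6 + (3 + 2) = -6 + 5 = -1)
H(O, W) = 2/(-1 + O) (H(O, W) = (-3 + 5)/(-1 + O) = 2/(-1 + O))
s(U) = sqrt(U + 2/(-1 + U))
-32*(7 + s(3)) = -32*(7 + sqrt((2 + 3*(-1 + 3))/(-1 + 3))) = -32*(7 + sqrt((2 + 3*2)/2)) = -32*(7 + sqrt((2 + 6)/2)) = -32*(7 + sqrt((1/2)*8)) = -32*(7 + sqrt(4)) = -32*(7 + 2) = -32*9 = -288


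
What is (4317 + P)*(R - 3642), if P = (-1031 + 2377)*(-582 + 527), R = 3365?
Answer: 19310501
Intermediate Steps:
P = -74030 (P = 1346*(-55) = -74030)
(4317 + P)*(R - 3642) = (4317 - 74030)*(3365 - 3642) = -69713*(-277) = 19310501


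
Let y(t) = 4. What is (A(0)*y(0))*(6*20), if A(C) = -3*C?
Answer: 0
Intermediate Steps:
(A(0)*y(0))*(6*20) = (-3*0*4)*(6*20) = (0*4)*120 = 0*120 = 0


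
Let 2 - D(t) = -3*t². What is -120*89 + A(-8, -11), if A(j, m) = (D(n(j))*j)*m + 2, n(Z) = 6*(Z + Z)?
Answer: 2422522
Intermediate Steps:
n(Z) = 12*Z (n(Z) = 6*(2*Z) = 12*Z)
D(t) = 2 + 3*t² (D(t) = 2 - (-3)*t² = 2 + 3*t²)
A(j, m) = 2 + j*m*(2 + 432*j²) (A(j, m) = ((2 + 3*(12*j)²)*j)*m + 2 = ((2 + 3*(144*j²))*j)*m + 2 = ((2 + 432*j²)*j)*m + 2 = (j*(2 + 432*j²))*m + 2 = j*m*(2 + 432*j²) + 2 = 2 + j*m*(2 + 432*j²))
-120*89 + A(-8, -11) = -120*89 + (2 + 2*(-8)*(-11)*(1 + 216*(-8)²)) = -10680 + (2 + 2*(-8)*(-11)*(1 + 216*64)) = -10680 + (2 + 2*(-8)*(-11)*(1 + 13824)) = -10680 + (2 + 2*(-8)*(-11)*13825) = -10680 + (2 + 2433200) = -10680 + 2433202 = 2422522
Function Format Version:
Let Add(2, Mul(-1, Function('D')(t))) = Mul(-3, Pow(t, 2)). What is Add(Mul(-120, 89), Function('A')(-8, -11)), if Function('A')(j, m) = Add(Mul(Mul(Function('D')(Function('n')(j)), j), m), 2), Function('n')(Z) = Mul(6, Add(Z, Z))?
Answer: 2422522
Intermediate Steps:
Function('n')(Z) = Mul(12, Z) (Function('n')(Z) = Mul(6, Mul(2, Z)) = Mul(12, Z))
Function('D')(t) = Add(2, Mul(3, Pow(t, 2))) (Function('D')(t) = Add(2, Mul(-1, Mul(-3, Pow(t, 2)))) = Add(2, Mul(3, Pow(t, 2))))
Function('A')(j, m) = Add(2, Mul(j, m, Add(2, Mul(432, Pow(j, 2))))) (Function('A')(j, m) = Add(Mul(Mul(Add(2, Mul(3, Pow(Mul(12, j), 2))), j), m), 2) = Add(Mul(Mul(Add(2, Mul(3, Mul(144, Pow(j, 2)))), j), m), 2) = Add(Mul(Mul(Add(2, Mul(432, Pow(j, 2))), j), m), 2) = Add(Mul(Mul(j, Add(2, Mul(432, Pow(j, 2)))), m), 2) = Add(Mul(j, m, Add(2, Mul(432, Pow(j, 2)))), 2) = Add(2, Mul(j, m, Add(2, Mul(432, Pow(j, 2))))))
Add(Mul(-120, 89), Function('A')(-8, -11)) = Add(Mul(-120, 89), Add(2, Mul(2, -8, -11, Add(1, Mul(216, Pow(-8, 2)))))) = Add(-10680, Add(2, Mul(2, -8, -11, Add(1, Mul(216, 64))))) = Add(-10680, Add(2, Mul(2, -8, -11, Add(1, 13824)))) = Add(-10680, Add(2, Mul(2, -8, -11, 13825))) = Add(-10680, Add(2, 2433200)) = Add(-10680, 2433202) = 2422522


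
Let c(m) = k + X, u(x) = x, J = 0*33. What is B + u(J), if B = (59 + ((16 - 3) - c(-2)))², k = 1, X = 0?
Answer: 5041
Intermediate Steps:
J = 0
c(m) = 1 (c(m) = 1 + 0 = 1)
B = 5041 (B = (59 + ((16 - 3) - 1*1))² = (59 + (13 - 1))² = (59 + 12)² = 71² = 5041)
B + u(J) = 5041 + 0 = 5041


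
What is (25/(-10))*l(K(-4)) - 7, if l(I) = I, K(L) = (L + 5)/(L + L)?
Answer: -107/16 ≈ -6.6875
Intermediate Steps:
K(L) = (5 + L)/(2*L) (K(L) = (5 + L)/((2*L)) = (5 + L)*(1/(2*L)) = (5 + L)/(2*L))
(25/(-10))*l(K(-4)) - 7 = (25/(-10))*((½)*(5 - 4)/(-4)) - 7 = (25*(-⅒))*((½)*(-¼)*1) - 7 = -5/2*(-⅛) - 7 = 5/16 - 7 = -107/16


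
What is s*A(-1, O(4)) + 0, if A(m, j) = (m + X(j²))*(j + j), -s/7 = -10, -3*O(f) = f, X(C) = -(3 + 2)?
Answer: 1120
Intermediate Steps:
X(C) = -5 (X(C) = -1*5 = -5)
O(f) = -f/3
s = 70 (s = -7*(-10) = 70)
A(m, j) = 2*j*(-5 + m) (A(m, j) = (m - 5)*(j + j) = (-5 + m)*(2*j) = 2*j*(-5 + m))
s*A(-1, O(4)) + 0 = 70*(2*(-⅓*4)*(-5 - 1)) + 0 = 70*(2*(-4/3)*(-6)) + 0 = 70*16 + 0 = 1120 + 0 = 1120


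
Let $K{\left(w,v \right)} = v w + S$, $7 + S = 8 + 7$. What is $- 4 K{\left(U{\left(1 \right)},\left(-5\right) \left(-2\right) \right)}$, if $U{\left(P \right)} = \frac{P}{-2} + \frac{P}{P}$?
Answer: $-52$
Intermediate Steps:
$U{\left(P \right)} = 1 - \frac{P}{2}$ ($U{\left(P \right)} = P \left(- \frac{1}{2}\right) + 1 = - \frac{P}{2} + 1 = 1 - \frac{P}{2}$)
$S = 8$ ($S = -7 + \left(8 + 7\right) = -7 + 15 = 8$)
$K{\left(w,v \right)} = 8 + v w$ ($K{\left(w,v \right)} = v w + 8 = 8 + v w$)
$- 4 K{\left(U{\left(1 \right)},\left(-5\right) \left(-2\right) \right)} = - 4 \left(8 + \left(-5\right) \left(-2\right) \left(1 - \frac{1}{2}\right)\right) = - 4 \left(8 + 10 \left(1 - \frac{1}{2}\right)\right) = - 4 \left(8 + 10 \cdot \frac{1}{2}\right) = - 4 \left(8 + 5\right) = \left(-4\right) 13 = -52$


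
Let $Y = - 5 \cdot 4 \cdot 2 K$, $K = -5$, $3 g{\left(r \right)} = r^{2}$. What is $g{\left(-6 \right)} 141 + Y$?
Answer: $1892$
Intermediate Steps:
$g{\left(r \right)} = \frac{r^{2}}{3}$
$Y = 200$ ($Y = - 5 \cdot 4 \cdot 2 \left(-5\right) = - 5 \cdot 8 \left(-5\right) = \left(-5\right) \left(-40\right) = 200$)
$g{\left(-6 \right)} 141 + Y = \frac{\left(-6\right)^{2}}{3} \cdot 141 + 200 = \frac{1}{3} \cdot 36 \cdot 141 + 200 = 12 \cdot 141 + 200 = 1692 + 200 = 1892$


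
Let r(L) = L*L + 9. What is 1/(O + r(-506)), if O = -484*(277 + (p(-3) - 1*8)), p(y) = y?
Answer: 1/127301 ≈ 7.8554e-6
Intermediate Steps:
r(L) = 9 + L² (r(L) = L² + 9 = 9 + L²)
O = -128744 (O = -484*(277 + (-3 - 1*8)) = -484*(277 + (-3 - 8)) = -484*(277 - 11) = -484*266 = -128744)
1/(O + r(-506)) = 1/(-128744 + (9 + (-506)²)) = 1/(-128744 + (9 + 256036)) = 1/(-128744 + 256045) = 1/127301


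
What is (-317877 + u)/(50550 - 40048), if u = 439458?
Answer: 121581/10502 ≈ 11.577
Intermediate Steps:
(-317877 + u)/(50550 - 40048) = (-317877 + 439458)/(50550 - 40048) = 121581/10502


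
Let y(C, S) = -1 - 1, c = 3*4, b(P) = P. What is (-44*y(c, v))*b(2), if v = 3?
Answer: 176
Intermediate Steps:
c = 12
y(C, S) = -2
(-44*y(c, v))*b(2) = -44*(-2)*2 = 88*2 = 176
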